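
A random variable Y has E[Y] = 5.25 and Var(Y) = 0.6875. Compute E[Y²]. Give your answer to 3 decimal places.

E[Y²] = Var(Y) + (E[Y])² = 0.6875 + (5.25)² = 28.25

28.250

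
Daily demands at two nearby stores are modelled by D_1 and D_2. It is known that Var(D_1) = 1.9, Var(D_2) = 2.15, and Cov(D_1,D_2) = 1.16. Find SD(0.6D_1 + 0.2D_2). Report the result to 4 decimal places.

1.0239

Var(0.6D_1 + 0.2D_2) = (0.6)²·Var(D_1) + (0.2)²·Var(D_2) + 2·(0.6)·(0.2)·Cov(D_1,D_2)
= 0.36·1.9 + 0.04·2.15 + 0.24·1.16 = 1.0484
SD(0.6D_1 + 0.2D_2) = √1.0484 ≈ 1.0239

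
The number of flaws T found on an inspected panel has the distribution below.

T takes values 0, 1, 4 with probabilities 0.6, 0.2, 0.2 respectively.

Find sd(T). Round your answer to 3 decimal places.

E[T] = (0)(0.6) + (1)(0.2) + (4)(0.2) = 1
E[T²] = (0)²(0.6) + (1)²(0.2) + (4)²(0.2) = 3.4
V(T) = E[T²] − (E[T])² = 3.4 − (1)² = 2.4
sd(T) = √2.4 ≈ 1.549

1.549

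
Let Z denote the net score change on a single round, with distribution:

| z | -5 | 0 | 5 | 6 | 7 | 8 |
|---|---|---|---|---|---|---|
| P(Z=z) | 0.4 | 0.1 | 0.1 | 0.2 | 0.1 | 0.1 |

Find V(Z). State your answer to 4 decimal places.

E[Z] = (-5)(0.4) + (0)(0.1) + (5)(0.1) + (6)(0.2) + (7)(0.1) + (8)(0.1) = 1.2
E[Z²] = (-5)²(0.4) + (0)²(0.1) + (5)²(0.1) + (6)²(0.2) + (7)²(0.1) + (8)²(0.1) = 31
V(Z) = E[Z²] − (E[Z])² = 31 − (1.2)² = 29.56

29.5600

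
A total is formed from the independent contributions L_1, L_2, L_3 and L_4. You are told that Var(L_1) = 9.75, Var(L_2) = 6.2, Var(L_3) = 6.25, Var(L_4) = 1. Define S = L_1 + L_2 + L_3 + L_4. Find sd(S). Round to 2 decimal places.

By independence, Var(S) = (1)²Var(L_1) + (1)²Var(L_2) + (1)²Var(L_3) + (1)²Var(L_4)
= (1)²·9.75 + (1)²·6.2 + (1)²·6.25 + (1)²·1 = 23.2
sd(S) = √23.2 ≈ 4.82

4.82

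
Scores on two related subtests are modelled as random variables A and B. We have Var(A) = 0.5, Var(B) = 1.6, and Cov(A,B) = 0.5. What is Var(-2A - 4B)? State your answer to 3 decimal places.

Var(-2A - 4B) = (-2)²·Var(A) + (-4)²·Var(B) + 2·(-2)·(-4)·Cov(A,B)
= 4·0.5 + 16·1.6 + 16·0.5 = 35.6

35.600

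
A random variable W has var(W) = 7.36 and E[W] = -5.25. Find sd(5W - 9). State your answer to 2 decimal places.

13.56

var(5W - 9) = (5)²·7.36 = 184
sd(5W - 9) = √184 ≈ 13.56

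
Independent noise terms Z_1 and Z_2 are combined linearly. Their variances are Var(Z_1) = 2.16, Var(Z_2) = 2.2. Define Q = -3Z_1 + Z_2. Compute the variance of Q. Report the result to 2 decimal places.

By independence, Var(Q) = (-3)²Var(Z_1) + (1)²Var(Z_2)
= (-3)²·2.16 + (1)²·2.2 = 21.64

21.64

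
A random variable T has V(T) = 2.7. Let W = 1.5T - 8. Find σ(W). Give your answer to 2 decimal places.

2.46

V(1.5T - 8) = (1.5)²·2.7 = 6.075
σ(W) = √6.075 ≈ 2.46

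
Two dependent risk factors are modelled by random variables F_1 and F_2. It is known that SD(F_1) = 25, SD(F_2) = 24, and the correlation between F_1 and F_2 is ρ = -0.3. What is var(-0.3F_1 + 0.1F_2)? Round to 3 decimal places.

var(F_1) = (25)² = 625;  var(F_2) = (24)² = 576
Cov(F_1,F_2) = ρ·SD(F_1)·SD(F_2) = -0.3·25·24 = -180
var(-0.3F_1 + 0.1F_2) = (-0.3)²·var(F_1) + (0.1)²·var(F_2) + 2·(-0.3)·(0.1)·Cov(F_1,F_2)
= 0.09·625 + 0.01·576 + -0.06·-180 = 72.81

72.810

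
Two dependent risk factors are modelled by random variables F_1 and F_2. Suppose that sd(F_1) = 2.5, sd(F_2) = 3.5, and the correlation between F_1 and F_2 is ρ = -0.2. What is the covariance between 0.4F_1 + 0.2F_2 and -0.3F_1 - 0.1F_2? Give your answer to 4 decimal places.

var(F_1) = (2.5)² = 6.25;  var(F_2) = (3.5)² = 12.25
Cov(F_1,F_2) = ρ·sd(F_1)·sd(F_2) = -0.2·2.5·3.5 = -1.75
Cov(0.4F_1 + 0.2F_2, -0.3F_1 - 0.1F_2) = (0.4)(-0.3)var(F_1) + (0.2)(-0.1)var(F_2) + [(0.4)(-0.1) + (0.2)(-0.3)]Cov(F_1,F_2)
= -0.12·6.25 + -0.02·12.25 + -0.1·-1.75 = -0.82

-0.8200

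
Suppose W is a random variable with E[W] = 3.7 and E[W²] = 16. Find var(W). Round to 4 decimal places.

2.3100

var(W) = 16 − (3.7)² = 2.31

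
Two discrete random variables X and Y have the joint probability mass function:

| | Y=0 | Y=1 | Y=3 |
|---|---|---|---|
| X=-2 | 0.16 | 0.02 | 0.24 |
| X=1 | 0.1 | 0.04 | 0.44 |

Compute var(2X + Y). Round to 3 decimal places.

12.244

E[X] = -0.26,  E[Y] = 2.1,  E[XY] = -0.12
var(X) = 2.26 − (-0.26)² = 2.1924;  var(Y) = 6.18 − (2.1)² = 1.77
Cov(X,Y) = -0.12 − (-0.26)(2.1) = 0.426
var(2X + Y) = (2)²·2.1924 + (1)²·1.77 + 2·(2)·(1)·0.426 = 12.2436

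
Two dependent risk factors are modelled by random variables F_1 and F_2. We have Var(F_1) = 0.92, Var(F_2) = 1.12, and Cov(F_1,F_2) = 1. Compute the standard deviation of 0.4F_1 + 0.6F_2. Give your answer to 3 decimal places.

1.015

Var(0.4F_1 + 0.6F_2) = (0.4)²·Var(F_1) + (0.6)²·Var(F_2) + 2·(0.4)·(0.6)·Cov(F_1,F_2)
= 0.16·0.92 + 0.36·1.12 + 0.48·1 = 1.0304
σ(0.4F_1 + 0.6F_2) = √1.0304 ≈ 1.015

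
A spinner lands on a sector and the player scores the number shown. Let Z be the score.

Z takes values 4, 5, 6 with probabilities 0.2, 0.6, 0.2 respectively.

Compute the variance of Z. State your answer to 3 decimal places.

0.400

E[Z] = (4)(0.2) + (5)(0.6) + (6)(0.2) = 5
E[Z²] = (4)²(0.2) + (5)²(0.6) + (6)²(0.2) = 25.4
Var(Z) = E[Z²] − (E[Z])² = 25.4 − (5)² = 0.4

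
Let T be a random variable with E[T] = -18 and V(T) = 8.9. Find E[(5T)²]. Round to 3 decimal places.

E[5T] = 5·-18 = -90
V(5T) = (5)²·8.9 = 222.5
E[(5T)²] = V((5T)) + (E[(5T)])² = 222.5 + (-90)² = 8322.5

8322.500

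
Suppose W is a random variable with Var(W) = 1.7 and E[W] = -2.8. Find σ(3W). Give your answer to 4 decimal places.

Var(3W) = (3)²·1.7 = 15.3
σ(3W) = √15.3 ≈ 3.9115

3.9115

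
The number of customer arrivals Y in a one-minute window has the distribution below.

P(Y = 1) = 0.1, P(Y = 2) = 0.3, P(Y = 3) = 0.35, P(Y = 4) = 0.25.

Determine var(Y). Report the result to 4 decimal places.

0.8875

E[Y] = (1)(0.1) + (2)(0.3) + (3)(0.35) + (4)(0.25) = 2.75
E[Y²] = (1)²(0.1) + (2)²(0.3) + (3)²(0.35) + (4)²(0.25) = 8.45
var(Y) = E[Y²] − (E[Y])² = 8.45 − (2.75)² = 0.8875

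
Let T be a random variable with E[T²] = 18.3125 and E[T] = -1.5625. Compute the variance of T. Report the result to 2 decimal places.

15.87

Var(T) = 18.3125 − (-1.5625)² = 15.87109375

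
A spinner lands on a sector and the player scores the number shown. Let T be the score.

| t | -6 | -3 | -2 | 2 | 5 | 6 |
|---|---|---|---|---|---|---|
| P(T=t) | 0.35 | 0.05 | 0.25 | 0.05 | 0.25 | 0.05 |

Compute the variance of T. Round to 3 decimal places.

E[T] = (-6)(0.35) + (-3)(0.05) + (-2)(0.25) + (2)(0.05) + (5)(0.25) + (6)(0.05) = -1.1
E[T²] = (-6)²(0.35) + (-3)²(0.05) + (-2)²(0.25) + (2)²(0.05) + (5)²(0.25) + (6)²(0.05) = 22.3
V(T) = E[T²] − (E[T])² = 22.3 − (-1.1)² = 21.09

21.090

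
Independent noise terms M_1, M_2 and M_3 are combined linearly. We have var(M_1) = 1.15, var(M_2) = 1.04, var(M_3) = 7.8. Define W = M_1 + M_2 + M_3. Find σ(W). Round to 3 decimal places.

By independence, var(W) = (1)²var(M_1) + (1)²var(M_2) + (1)²var(M_3)
= (1)²·1.15 + (1)²·1.04 + (1)²·7.8 = 9.99
σ(W) = √9.99 ≈ 3.161

3.161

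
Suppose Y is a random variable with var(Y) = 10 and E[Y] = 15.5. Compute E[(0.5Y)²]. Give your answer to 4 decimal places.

62.5625

E[0.5Y] = 0.5·15.5 = 7.75
var(0.5Y) = (0.5)²·10 = 2.5
E[(0.5Y)²] = var((0.5Y)) + (E[(0.5Y)])² = 2.5 + (7.75)² = 62.5625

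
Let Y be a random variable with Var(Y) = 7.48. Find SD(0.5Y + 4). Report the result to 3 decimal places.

1.367

Var(0.5Y + 4) = (0.5)²·7.48 = 1.87
SD(0.5Y + 4) = √1.87 ≈ 1.367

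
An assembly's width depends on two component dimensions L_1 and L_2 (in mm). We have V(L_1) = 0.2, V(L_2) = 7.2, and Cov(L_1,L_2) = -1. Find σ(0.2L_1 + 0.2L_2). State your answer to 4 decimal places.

0.4648

V(0.2L_1 + 0.2L_2) = (0.2)²·V(L_1) + (0.2)²·V(L_2) + 2·(0.2)·(0.2)·Cov(L_1,L_2)
= 0.04·0.2 + 0.04·7.2 + 0.08·-1 = 0.216
σ(0.2L_1 + 0.2L_2) = √0.216 ≈ 0.4648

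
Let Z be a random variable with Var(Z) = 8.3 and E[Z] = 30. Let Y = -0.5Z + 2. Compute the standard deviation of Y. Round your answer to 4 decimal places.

1.4405

Var(-0.5Z + 2) = (-0.5)²·8.3 = 2.075
σ(Y) = √2.075 ≈ 1.4405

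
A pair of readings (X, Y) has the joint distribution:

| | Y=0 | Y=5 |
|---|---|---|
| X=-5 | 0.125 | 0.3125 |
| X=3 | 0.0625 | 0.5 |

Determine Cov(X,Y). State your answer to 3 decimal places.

E[X] = -0.5,  E[Y] = 4.0625
E[XY] = -0.3125
Cov(X,Y) = E[XY] − E[X]E[Y] = -0.3125 − (-0.5)(4.0625) = 1.71875

1.719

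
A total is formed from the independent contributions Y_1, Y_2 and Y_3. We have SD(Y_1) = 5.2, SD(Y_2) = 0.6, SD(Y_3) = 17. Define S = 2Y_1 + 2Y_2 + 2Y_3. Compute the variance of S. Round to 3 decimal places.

var(Y_1) = 27.04, var(Y_2) = 0.36, var(Y_3) = 289
By independence, var(S) = (2)²var(Y_1) + (2)²var(Y_2) + (2)²var(Y_3)
= (2)²·27.04 + (2)²·0.36 + (2)²·289 = 1265.6

1265.600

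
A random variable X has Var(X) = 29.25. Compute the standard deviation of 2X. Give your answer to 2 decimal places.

10.82

Var(2X) = (2)²·29.25 = 117
SD(2X) = √117 ≈ 10.82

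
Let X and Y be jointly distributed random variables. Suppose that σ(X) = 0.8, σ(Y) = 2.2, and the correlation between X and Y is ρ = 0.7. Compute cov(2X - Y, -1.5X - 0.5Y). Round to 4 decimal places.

Var(X) = (0.8)² = 0.64;  Var(Y) = (2.2)² = 4.84
cov(X,Y) = ρ·σ(X)·σ(Y) = 0.7·0.8·2.2 = 1.232
cov(2X - Y, -1.5X - 0.5Y) = (2)(-1.5)Var(X) + (-1)(-0.5)Var(Y) + [(2)(-0.5) + (-1)(-1.5)]cov(X,Y)
= -3·0.64 + 0.5·4.84 + 0.5·1.232 = 1.116

1.1160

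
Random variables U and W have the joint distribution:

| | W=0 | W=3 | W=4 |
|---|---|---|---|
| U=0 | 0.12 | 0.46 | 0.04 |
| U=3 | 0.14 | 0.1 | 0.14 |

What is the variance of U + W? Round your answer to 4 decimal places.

3.9684

E[U] = 1.14,  E[W] = 2.4,  E[UW] = 2.58
V(U) = 3.42 − (1.14)² = 2.1204;  V(W) = 7.92 − (2.4)² = 2.16
cov(U,W) = 2.58 − (1.14)(2.4) = -0.156
V(U + W) = (1)²·2.1204 + (1)²·2.16 + 2·(1)·(1)·-0.156 = 3.9684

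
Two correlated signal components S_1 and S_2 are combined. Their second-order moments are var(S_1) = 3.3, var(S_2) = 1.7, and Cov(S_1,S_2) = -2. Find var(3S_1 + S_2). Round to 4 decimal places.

var(3S_1 + S_2) = (3)²·var(S_1) + (1)²·var(S_2) + 2·(3)·(1)·Cov(S_1,S_2)
= 9·3.3 + 1·1.7 + 6·-2 = 19.4

19.4000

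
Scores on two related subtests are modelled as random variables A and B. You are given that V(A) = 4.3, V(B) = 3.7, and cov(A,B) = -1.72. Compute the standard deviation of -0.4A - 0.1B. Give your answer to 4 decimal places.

0.7664

V(-0.4A - 0.1B) = (-0.4)²·V(A) + (-0.1)²·V(B) + 2·(-0.4)·(-0.1)·cov(A,B)
= 0.16·4.3 + 0.01·3.7 + 0.08·-1.72 = 0.5874
SD(-0.4A - 0.1B) = √0.5874 ≈ 0.7664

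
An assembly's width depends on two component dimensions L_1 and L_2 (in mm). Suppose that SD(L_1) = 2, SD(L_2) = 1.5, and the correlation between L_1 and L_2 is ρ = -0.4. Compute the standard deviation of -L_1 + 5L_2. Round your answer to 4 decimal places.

8.5000

V(L_1) = (2)² = 4;  V(L_2) = (1.5)² = 2.25
cov(L_1,L_2) = ρ·SD(L_1)·SD(L_2) = -0.4·2·1.5 = -1.2
V(-L_1 + 5L_2) = (-1)²·V(L_1) + (5)²·V(L_2) + 2·(-1)·(5)·cov(L_1,L_2)
= 1·4 + 25·2.25 + -10·-1.2 = 72.25
SD(-L_1 + 5L_2) = √72.25 ≈ 8.5000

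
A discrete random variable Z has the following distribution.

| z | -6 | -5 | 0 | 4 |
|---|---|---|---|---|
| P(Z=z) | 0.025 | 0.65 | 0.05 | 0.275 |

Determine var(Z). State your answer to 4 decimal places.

E[Z] = (-6)(0.025) + (-5)(0.65) + (0)(0.05) + (4)(0.275) = -2.3
E[Z²] = (-6)²(0.025) + (-5)²(0.65) + (0)²(0.05) + (4)²(0.275) = 21.55
var(Z) = E[Z²] − (E[Z])² = 21.55 − (-2.3)² = 16.26

16.2600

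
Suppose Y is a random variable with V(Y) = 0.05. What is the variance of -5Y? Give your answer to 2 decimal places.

V(-5Y) = (-5)²·V(Y) = 25·0.05 = 1.25

1.25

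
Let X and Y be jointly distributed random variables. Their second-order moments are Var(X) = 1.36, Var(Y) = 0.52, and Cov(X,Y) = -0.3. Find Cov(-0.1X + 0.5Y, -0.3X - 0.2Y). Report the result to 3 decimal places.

Cov(-0.1X + 0.5Y, -0.3X - 0.2Y) = (-0.1)(-0.3)Var(X) + (0.5)(-0.2)Var(Y) + [(-0.1)(-0.2) + (0.5)(-0.3)]Cov(X,Y)
= 0.03·1.36 + -0.1·0.52 + -0.13·-0.3 = 0.0278

0.028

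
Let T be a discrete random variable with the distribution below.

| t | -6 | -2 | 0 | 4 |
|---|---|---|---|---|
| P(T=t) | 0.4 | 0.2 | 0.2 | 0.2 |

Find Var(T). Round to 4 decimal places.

E[T] = (-6)(0.4) + (-2)(0.2) + (0)(0.2) + (4)(0.2) = -2
E[T²] = (-6)²(0.4) + (-2)²(0.2) + (0)²(0.2) + (4)²(0.2) = 18.4
Var(T) = E[T²] − (E[T])² = 18.4 − (-2)² = 14.4

14.4000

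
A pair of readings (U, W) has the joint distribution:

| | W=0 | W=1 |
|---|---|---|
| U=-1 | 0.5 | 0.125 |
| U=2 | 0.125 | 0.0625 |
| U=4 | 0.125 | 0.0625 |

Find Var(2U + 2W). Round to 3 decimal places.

E[U] = 0.5,  E[W] = 0.25,  E[UW] = 0.25
Var(U) = 4.375 − (0.5)² = 4.125;  Var(W) = 0.25 − (0.25)² = 0.1875
Cov(U,W) = 0.25 − (0.5)(0.25) = 0.125
Var(2U + 2W) = (2)²·4.125 + (2)²·0.1875 + 2·(2)·(2)·0.125 = 18.25

18.250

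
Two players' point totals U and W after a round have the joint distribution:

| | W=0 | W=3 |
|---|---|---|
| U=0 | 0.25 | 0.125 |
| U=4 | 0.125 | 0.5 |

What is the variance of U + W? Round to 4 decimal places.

8.4844

E[U] = 2.5,  E[W] = 1.875,  E[UW] = 6
Var(U) = 10 − (2.5)² = 3.75;  Var(W) = 5.625 − (1.875)² = 2.109375
cov(U,W) = 6 − (2.5)(1.875) = 1.3125
Var(U + W) = (1)²·3.75 + (1)²·2.109375 + 2·(1)·(1)·1.3125 = 8.484375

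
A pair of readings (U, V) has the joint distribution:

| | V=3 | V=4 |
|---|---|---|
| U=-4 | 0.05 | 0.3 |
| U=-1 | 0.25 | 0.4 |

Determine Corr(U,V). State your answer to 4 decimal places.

E[U] = -2.05,  E[V] = 3.7
E[UV] = -7.75
cov(U,V) = E[UV] − E[U]E[V] = -7.75 − (-2.05)(3.7) = -0.165
Var(U) = 2.0475,  Var(V) = 0.21
ρ = -0.165 / √(2.0475·0.21) ≈ -0.2516

-0.2516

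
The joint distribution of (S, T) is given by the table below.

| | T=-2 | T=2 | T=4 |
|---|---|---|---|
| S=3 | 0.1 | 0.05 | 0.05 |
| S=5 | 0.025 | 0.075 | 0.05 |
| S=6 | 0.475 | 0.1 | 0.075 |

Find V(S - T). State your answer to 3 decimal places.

8.760

E[S] = 5.25,  E[T] = -0.05,  E[ST] = -0.9
V(S) = 28.95 − (5.25)² = 1.3875;  V(T) = 6.1 − (-0.05)² = 6.0975
cov(S,T) = -0.9 − (5.25)(-0.05) = -0.6375
V(S - T) = (1)²·1.3875 + (-1)²·6.0975 + 2·(1)·(-1)·-0.6375 = 8.76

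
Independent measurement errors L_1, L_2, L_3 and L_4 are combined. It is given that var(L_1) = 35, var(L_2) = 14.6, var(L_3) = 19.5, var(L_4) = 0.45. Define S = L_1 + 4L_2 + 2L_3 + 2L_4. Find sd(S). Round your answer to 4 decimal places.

18.6655

By independence, var(S) = (1)²var(L_1) + (4)²var(L_2) + (2)²var(L_3) + (2)²var(L_4)
= (1)²·35 + (4)²·14.6 + (2)²·19.5 + (2)²·0.45 = 348.4
sd(S) = √348.4 ≈ 18.6655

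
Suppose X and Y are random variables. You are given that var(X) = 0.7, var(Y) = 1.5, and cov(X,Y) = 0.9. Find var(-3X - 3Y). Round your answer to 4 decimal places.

var(-3X - 3Y) = (-3)²·var(X) + (-3)²·var(Y) + 2·(-3)·(-3)·cov(X,Y)
= 9·0.7 + 9·1.5 + 18·0.9 = 36

36.0000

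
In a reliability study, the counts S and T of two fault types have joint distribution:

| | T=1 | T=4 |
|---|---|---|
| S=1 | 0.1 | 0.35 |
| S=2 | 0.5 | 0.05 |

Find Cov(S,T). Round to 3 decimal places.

E[S] = 1.55,  E[T] = 2.2
E[ST] = 2.9
Cov(S,T) = E[ST] − E[S]E[T] = 2.9 − (1.55)(2.2) = -0.51

-0.510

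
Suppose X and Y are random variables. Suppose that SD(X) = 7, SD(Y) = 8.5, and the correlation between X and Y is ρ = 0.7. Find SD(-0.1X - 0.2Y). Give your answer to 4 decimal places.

2.2463

Var(X) = (7)² = 49;  Var(Y) = (8.5)² = 72.25
cov(X,Y) = ρ·SD(X)·SD(Y) = 0.7·7·8.5 = 41.65
Var(-0.1X - 0.2Y) = (-0.1)²·Var(X) + (-0.2)²·Var(Y) + 2·(-0.1)·(-0.2)·cov(X,Y)
= 0.01·49 + 0.04·72.25 + 0.04·41.65 = 5.046
SD(-0.1X - 0.2Y) = √5.046 ≈ 2.2463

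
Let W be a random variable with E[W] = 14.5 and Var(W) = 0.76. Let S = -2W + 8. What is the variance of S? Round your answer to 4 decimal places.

3.0400

Var(-2W + 8) = (-2)²·Var(W) = 4·0.76 = 3.04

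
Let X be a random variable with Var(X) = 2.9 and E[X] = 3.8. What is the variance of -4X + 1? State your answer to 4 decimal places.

Var(-4X + 1) = (-4)²·Var(X) = 16·2.9 = 46.4

46.4000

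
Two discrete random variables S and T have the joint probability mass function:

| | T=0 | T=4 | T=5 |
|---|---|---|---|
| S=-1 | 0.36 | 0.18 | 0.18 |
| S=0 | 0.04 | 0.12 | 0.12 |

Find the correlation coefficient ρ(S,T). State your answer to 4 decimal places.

E[S] = -0.72,  E[T] = 2.7
E[ST] = -1.62
cov(S,T) = E[ST] − E[S]E[T] = -1.62 − (-0.72)(2.7) = 0.324
Var(S) = 0.2016,  Var(T) = 5.01
ρ = 0.324 / √(0.2016·5.01) ≈ 0.3224

0.3224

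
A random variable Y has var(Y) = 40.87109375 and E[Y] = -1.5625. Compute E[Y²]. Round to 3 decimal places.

E[Y²] = var(Y) + (E[Y])² = 40.87109375 + (-1.5625)² = 43.3125

43.313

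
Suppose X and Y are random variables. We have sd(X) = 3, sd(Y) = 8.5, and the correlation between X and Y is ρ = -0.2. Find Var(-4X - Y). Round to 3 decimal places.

Var(X) = (3)² = 9;  Var(Y) = (8.5)² = 72.25
Cov(X,Y) = ρ·sd(X)·sd(Y) = -0.2·3·8.5 = -5.1
Var(-4X - Y) = (-4)²·Var(X) + (-1)²·Var(Y) + 2·(-4)·(-1)·Cov(X,Y)
= 16·9 + 1·72.25 + 8·-5.1 = 175.45

175.450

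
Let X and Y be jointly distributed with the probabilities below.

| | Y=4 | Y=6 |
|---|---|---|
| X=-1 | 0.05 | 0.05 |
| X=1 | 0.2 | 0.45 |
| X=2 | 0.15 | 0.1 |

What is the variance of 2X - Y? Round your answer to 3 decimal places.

3.790

E[X] = 1.05,  E[Y] = 5.2,  E[XY] = 5.4
V(X) = 1.75 − (1.05)² = 0.6475;  V(Y) = 28 − (5.2)² = 0.96
cov(X,Y) = 5.4 − (1.05)(5.2) = -0.06
V(2X - Y) = (2)²·0.6475 + (-1)²·0.96 + 2·(2)·(-1)·-0.06 = 3.79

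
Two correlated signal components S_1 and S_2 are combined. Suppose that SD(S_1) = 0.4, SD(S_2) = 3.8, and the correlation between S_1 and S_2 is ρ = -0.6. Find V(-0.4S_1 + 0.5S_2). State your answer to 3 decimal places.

V(S_1) = (0.4)² = 0.16;  V(S_2) = (3.8)² = 14.44
cov(S_1,S_2) = ρ·SD(S_1)·SD(S_2) = -0.6·0.4·3.8 = -0.912
V(-0.4S_1 + 0.5S_2) = (-0.4)²·V(S_1) + (0.5)²·V(S_2) + 2·(-0.4)·(0.5)·cov(S_1,S_2)
= 0.16·0.16 + 0.25·14.44 + -0.4·-0.912 = 4.0004

4.000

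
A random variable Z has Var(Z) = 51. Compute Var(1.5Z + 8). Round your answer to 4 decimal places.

Var(1.5Z + 8) = (1.5)²·Var(Z) = 2.25·51 = 114.75

114.7500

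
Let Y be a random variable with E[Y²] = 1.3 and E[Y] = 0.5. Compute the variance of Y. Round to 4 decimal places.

1.0500

V(Y) = 1.3 − (0.5)² = 1.05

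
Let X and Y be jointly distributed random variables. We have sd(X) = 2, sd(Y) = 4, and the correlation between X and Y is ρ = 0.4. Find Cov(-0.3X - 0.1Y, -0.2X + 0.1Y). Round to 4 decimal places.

Var(X) = (2)² = 4;  Var(Y) = (4)² = 16
Cov(X,Y) = ρ·sd(X)·sd(Y) = 0.4·2·4 = 3.2
Cov(-0.3X - 0.1Y, -0.2X + 0.1Y) = (-0.3)(-0.2)Var(X) + (-0.1)(0.1)Var(Y) + [(-0.3)(0.1) + (-0.1)(-0.2)]Cov(X,Y)
= 0.06·4 + -0.01·16 + -0.01·3.2 = 0.048

0.0480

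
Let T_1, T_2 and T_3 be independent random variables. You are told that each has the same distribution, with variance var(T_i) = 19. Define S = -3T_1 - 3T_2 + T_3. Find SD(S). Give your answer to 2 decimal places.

By independence, var(S) = (-3)²var(T_1) + (-3)²var(T_2) + (1)²var(T_3)
= (-3)²·19 + (-3)²·19 + (1)²·19 = 361
SD(S) = √361 ≈ 19.00

19.00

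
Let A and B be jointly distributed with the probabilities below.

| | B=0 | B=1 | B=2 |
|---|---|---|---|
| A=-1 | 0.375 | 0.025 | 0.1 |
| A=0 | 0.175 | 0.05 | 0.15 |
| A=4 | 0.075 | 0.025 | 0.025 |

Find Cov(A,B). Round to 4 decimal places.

E[A] = 0,  E[B] = 0.65
E[AB] = 0.075
Cov(A,B) = E[AB] − E[A]E[B] = 0.075 − (0)(0.65) = 0.075

0.0750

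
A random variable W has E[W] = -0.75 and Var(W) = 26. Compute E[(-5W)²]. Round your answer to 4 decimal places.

664.0625

E[-5W] = -5·-0.75 = 3.75
Var(-5W) = (-5)²·26 = 650
E[(-5W)²] = Var((-5W)) + (E[(-5W)])² = 650 + (3.75)² = 664.0625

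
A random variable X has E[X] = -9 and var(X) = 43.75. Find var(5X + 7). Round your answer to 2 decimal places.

1093.75

var(5X + 7) = (5)²·var(X) = 25·43.75 = 1093.75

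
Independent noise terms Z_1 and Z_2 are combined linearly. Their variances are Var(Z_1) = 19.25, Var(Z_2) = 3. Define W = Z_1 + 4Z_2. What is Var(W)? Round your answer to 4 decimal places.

67.2500

By independence, Var(W) = (1)²Var(Z_1) + (4)²Var(Z_2)
= (1)²·19.25 + (4)²·3 = 67.25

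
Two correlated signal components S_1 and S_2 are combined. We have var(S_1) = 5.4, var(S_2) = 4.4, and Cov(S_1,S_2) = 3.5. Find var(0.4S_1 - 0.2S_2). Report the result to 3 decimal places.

0.480

var(0.4S_1 - 0.2S_2) = (0.4)²·var(S_1) + (-0.2)²·var(S_2) + 2·(0.4)·(-0.2)·Cov(S_1,S_2)
= 0.16·5.4 + 0.04·4.4 + -0.16·3.5 = 0.48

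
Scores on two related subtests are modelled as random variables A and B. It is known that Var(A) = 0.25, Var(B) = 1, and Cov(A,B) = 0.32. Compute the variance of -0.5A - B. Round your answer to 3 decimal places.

1.383

Var(-0.5A - B) = (-0.5)²·Var(A) + (-1)²·Var(B) + 2·(-0.5)·(-1)·Cov(A,B)
= 0.25·0.25 + 1·1 + 1·0.32 = 1.3825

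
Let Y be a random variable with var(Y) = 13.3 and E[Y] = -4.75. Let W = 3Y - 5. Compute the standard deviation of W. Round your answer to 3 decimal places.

var(3Y - 5) = (3)²·13.3 = 119.7
SD(W) = √119.7 ≈ 10.941

10.941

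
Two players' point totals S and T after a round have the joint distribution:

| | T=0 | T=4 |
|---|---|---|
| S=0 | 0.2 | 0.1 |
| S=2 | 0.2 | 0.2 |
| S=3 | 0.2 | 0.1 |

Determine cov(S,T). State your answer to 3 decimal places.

0.080

E[S] = 1.7,  E[T] = 1.6
E[ST] = 2.8
cov(S,T) = E[ST] − E[S]E[T] = 2.8 − (1.7)(1.6) = 0.08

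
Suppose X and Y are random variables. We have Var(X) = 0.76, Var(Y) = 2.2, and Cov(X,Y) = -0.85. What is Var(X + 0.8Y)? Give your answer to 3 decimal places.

Var(X + 0.8Y) = (1)²·Var(X) + (0.8)²·Var(Y) + 2·(1)·(0.8)·Cov(X,Y)
= 1·0.76 + 0.64·2.2 + 1.6·-0.85 = 0.808

0.808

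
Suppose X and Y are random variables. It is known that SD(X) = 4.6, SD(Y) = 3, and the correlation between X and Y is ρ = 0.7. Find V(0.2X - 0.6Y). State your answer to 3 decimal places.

V(X) = (4.6)² = 21.16;  V(Y) = (3)² = 9
Cov(X,Y) = ρ·SD(X)·SD(Y) = 0.7·4.6·3 = 9.66
V(0.2X - 0.6Y) = (0.2)²·V(X) + (-0.6)²·V(Y) + 2·(0.2)·(-0.6)·Cov(X,Y)
= 0.04·21.16 + 0.36·9 + -0.24·9.66 = 1.768

1.768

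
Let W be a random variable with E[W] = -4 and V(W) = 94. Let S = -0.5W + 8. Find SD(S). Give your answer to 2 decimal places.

V(-0.5W + 8) = (-0.5)²·94 = 23.5
SD(S) = √23.5 ≈ 4.85

4.85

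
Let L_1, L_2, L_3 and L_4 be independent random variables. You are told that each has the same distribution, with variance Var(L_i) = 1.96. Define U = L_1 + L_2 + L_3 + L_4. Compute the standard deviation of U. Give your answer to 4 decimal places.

By independence, Var(U) = (1)²Var(L_1) + (1)²Var(L_2) + (1)²Var(L_3) + (1)²Var(L_4)
= (1)²·1.96 + (1)²·1.96 + (1)²·1.96 + (1)²·1.96 = 7.84
SD(U) = √7.84 ≈ 2.8000

2.8000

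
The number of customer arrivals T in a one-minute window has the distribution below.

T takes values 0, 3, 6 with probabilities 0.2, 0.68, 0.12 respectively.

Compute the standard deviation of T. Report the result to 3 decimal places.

1.680

E[T] = (0)(0.2) + (3)(0.68) + (6)(0.12) = 2.76
E[T²] = (0)²(0.2) + (3)²(0.68) + (6)²(0.12) = 10.44
Var(T) = E[T²] − (E[T])² = 10.44 − (2.76)² = 2.8224
σ(T) = √2.8224 ≈ 1.680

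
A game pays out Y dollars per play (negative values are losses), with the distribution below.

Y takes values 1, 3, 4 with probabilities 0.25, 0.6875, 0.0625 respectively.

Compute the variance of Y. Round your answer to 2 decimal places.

0.87

E[Y] = (1)(0.25) + (3)(0.6875) + (4)(0.0625) = 2.5625
E[Y²] = (1)²(0.25) + (3)²(0.6875) + (4)²(0.0625) = 7.4375
Var(Y) = E[Y²] − (E[Y])² = 7.4375 − (2.5625)² = 0.87109375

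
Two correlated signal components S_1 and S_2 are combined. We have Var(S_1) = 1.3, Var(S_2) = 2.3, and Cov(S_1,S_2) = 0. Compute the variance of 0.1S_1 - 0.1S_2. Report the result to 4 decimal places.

Var(0.1S_1 - 0.1S_2) = (0.1)²·Var(S_1) + (-0.1)²·Var(S_2) + 2·(0.1)·(-0.1)·Cov(S_1,S_2)
= 0.01·1.3 + 0.01·2.3 + -0.02·0 = 0.036

0.0360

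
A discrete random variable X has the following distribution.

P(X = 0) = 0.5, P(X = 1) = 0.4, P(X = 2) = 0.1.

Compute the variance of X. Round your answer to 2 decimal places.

0.44

E[X] = (0)(0.5) + (1)(0.4) + (2)(0.1) = 0.6
E[X²] = (0)²(0.5) + (1)²(0.4) + (2)²(0.1) = 0.8
Var(X) = E[X²] − (E[X])² = 0.8 − (0.6)² = 0.44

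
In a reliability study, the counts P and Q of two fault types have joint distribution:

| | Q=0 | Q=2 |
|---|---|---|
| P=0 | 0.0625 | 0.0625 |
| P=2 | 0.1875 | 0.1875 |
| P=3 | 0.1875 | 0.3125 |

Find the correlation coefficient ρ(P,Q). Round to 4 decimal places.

0.0976

E[P] = 2.25,  E[Q] = 1.125
E[PQ] = 2.625
Cov(P,Q) = E[PQ] − E[P]E[Q] = 2.625 − (2.25)(1.125) = 0.09375
Var(P) = 0.9375,  Var(Q) = 0.984375
ρ = 0.09375 / √(0.9375·0.984375) ≈ 0.0976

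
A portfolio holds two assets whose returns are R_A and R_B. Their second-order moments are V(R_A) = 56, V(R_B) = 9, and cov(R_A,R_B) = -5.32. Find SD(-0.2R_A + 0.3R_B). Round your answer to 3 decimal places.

V(-0.2R_A + 0.3R_B) = (-0.2)²·V(R_A) + (0.3)²·V(R_B) + 2·(-0.2)·(0.3)·cov(R_A,R_B)
= 0.04·56 + 0.09·9 + -0.12·-5.32 = 3.6884
SD(-0.2R_A + 0.3R_B) = √3.6884 ≈ 1.921

1.921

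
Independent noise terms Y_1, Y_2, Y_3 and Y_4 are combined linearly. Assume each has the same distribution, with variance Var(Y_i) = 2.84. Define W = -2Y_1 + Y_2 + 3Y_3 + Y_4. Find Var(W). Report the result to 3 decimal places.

42.600

By independence, Var(W) = (-2)²Var(Y_1) + (1)²Var(Y_2) + (3)²Var(Y_3) + (1)²Var(Y_4)
= (-2)²·2.84 + (1)²·2.84 + (3)²·2.84 + (1)²·2.84 = 42.6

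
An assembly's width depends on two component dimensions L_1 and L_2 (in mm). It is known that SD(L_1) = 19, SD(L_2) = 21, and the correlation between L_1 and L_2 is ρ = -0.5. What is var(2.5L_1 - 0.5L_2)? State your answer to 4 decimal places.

2865.2500

var(L_1) = (19)² = 361;  var(L_2) = (21)² = 441
Cov(L_1,L_2) = ρ·SD(L_1)·SD(L_2) = -0.5·19·21 = -199.5
var(2.5L_1 - 0.5L_2) = (2.5)²·var(L_1) + (-0.5)²·var(L_2) + 2·(2.5)·(-0.5)·Cov(L_1,L_2)
= 6.25·361 + 0.25·441 + -2.5·-199.5 = 2865.25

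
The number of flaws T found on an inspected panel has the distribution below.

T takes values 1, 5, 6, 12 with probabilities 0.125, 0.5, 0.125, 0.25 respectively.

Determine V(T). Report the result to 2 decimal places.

12.48

E[T] = (1)(0.125) + (5)(0.5) + (6)(0.125) + (12)(0.25) = 6.375
E[T²] = (1)²(0.125) + (5)²(0.5) + (6)²(0.125) + (12)²(0.25) = 53.125
V(T) = E[T²] − (E[T])² = 53.125 − (6.375)² = 12.484375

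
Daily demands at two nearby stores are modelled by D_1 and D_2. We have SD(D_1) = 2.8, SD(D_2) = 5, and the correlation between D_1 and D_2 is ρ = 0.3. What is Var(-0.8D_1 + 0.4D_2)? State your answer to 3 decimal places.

6.330

Var(D_1) = (2.8)² = 7.84;  Var(D_2) = (5)² = 25
cov(D_1,D_2) = ρ·SD(D_1)·SD(D_2) = 0.3·2.8·5 = 4.2
Var(-0.8D_1 + 0.4D_2) = (-0.8)²·Var(D_1) + (0.4)²·Var(D_2) + 2·(-0.8)·(0.4)·cov(D_1,D_2)
= 0.64·7.84 + 0.16·25 + -0.64·4.2 = 6.3296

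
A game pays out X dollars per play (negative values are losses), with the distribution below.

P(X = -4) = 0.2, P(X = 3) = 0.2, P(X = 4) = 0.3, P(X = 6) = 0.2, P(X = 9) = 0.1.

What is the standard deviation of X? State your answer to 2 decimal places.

E[X] = (-4)(0.2) + (3)(0.2) + (4)(0.3) + (6)(0.2) + (9)(0.1) = 3.1
E[X²] = (-4)²(0.2) + (3)²(0.2) + (4)²(0.3) + (6)²(0.2) + (9)²(0.1) = 25.1
V(X) = E[X²] − (E[X])² = 25.1 − (3.1)² = 15.49
SD(X) = √15.49 ≈ 3.94

3.94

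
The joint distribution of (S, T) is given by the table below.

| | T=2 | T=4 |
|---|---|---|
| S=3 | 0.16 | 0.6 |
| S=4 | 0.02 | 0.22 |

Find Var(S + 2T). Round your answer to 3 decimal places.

E[S] = 3.24,  E[T] = 3.64,  E[ST] = 11.84
Var(S) = 10.68 − (3.24)² = 0.1824;  Var(T) = 13.84 − (3.64)² = 0.5904
Cov(S,T) = 11.84 − (3.24)(3.64) = 0.0464
Var(S + 2T) = (1)²·0.1824 + (2)²·0.5904 + 2·(1)·(2)·0.0464 = 2.7296

2.730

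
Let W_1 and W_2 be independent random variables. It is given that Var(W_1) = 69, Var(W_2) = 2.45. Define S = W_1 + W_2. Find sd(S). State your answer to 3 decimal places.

By independence, Var(S) = (1)²Var(W_1) + (1)²Var(W_2)
= (1)²·69 + (1)²·2.45 = 71.45
sd(S) = √71.45 ≈ 8.453

8.453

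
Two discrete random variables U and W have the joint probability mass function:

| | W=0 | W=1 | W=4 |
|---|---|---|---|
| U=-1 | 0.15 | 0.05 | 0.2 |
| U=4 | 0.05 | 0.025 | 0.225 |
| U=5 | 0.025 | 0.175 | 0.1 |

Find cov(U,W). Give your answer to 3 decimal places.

0.320

E[U] = 2.3,  E[W] = 2.35
E[UW] = 5.725
cov(U,W) = E[UW] − E[U]E[W] = 5.725 − (2.3)(2.35) = 0.32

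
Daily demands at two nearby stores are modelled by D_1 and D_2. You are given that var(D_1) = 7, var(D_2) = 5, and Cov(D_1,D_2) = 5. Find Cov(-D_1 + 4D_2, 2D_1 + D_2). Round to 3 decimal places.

Cov(-D_1 + 4D_2, 2D_1 + D_2) = (-1)(2)var(D_1) + (4)(1)var(D_2) + [(-1)(1) + (4)(2)]Cov(D_1,D_2)
= -2·7 + 4·5 + 7·5 = 41

41.000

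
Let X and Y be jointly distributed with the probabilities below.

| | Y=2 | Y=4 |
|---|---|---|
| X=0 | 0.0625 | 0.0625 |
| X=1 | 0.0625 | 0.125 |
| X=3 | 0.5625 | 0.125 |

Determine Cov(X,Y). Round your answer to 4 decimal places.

-0.4063

E[X] = 2.25,  E[Y] = 2.625
E[XY] = 5.5
Cov(X,Y) = E[XY] − E[X]E[Y] = 5.5 − (2.25)(2.625) = -0.40625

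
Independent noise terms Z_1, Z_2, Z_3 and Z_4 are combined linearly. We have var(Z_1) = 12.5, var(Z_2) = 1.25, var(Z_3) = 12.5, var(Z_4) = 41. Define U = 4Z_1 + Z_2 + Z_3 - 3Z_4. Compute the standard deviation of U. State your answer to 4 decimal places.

By independence, var(U) = (4)²var(Z_1) + (1)²var(Z_2) + (1)²var(Z_3) + (-3)²var(Z_4)
= (4)²·12.5 + (1)²·1.25 + (1)²·12.5 + (-3)²·41 = 582.75
sd(U) = √582.75 ≈ 24.1402

24.1402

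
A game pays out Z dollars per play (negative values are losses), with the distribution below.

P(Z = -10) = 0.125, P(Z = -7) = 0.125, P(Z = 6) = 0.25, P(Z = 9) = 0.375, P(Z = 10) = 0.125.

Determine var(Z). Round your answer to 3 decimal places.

54.500

E[Z] = (-10)(0.125) + (-7)(0.125) + (6)(0.25) + (9)(0.375) + (10)(0.125) = 4
E[Z²] = (-10)²(0.125) + (-7)²(0.125) + (6)²(0.25) + (9)²(0.375) + (10)²(0.125) = 70.5
var(Z) = E[Z²] − (E[Z])² = 70.5 − (4)² = 54.5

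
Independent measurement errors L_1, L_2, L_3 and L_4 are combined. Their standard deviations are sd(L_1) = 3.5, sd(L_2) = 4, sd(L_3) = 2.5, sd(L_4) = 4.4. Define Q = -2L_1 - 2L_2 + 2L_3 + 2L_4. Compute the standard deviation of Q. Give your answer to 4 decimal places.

Var(L_1) = 12.25, Var(L_2) = 16, Var(L_3) = 6.25, Var(L_4) = 19.36
By independence, Var(Q) = (-2)²Var(L_1) + (-2)²Var(L_2) + (2)²Var(L_3) + (2)²Var(L_4)
= (-2)²·12.25 + (-2)²·16 + (2)²·6.25 + (2)²·19.36 = 215.44
sd(Q) = √215.44 ≈ 14.6779

14.6779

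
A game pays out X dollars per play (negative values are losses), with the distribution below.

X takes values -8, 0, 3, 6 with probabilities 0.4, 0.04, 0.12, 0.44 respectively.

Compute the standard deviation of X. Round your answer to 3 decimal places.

6.518

E[X] = (-8)(0.4) + (0)(0.04) + (3)(0.12) + (6)(0.44) = -0.2
E[X²] = (-8)²(0.4) + (0)²(0.04) + (3)²(0.12) + (6)²(0.44) = 42.52
var(X) = E[X²] − (E[X])² = 42.52 − (-0.2)² = 42.48
SD(X) = √42.48 ≈ 6.518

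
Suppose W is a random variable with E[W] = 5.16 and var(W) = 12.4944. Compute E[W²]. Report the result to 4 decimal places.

E[W²] = var(W) + (E[W])² = 12.4944 + (5.16)² = 39.12

39.1200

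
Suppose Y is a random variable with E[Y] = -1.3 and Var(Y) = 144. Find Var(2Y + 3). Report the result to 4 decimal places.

Var(2Y + 3) = (2)²·Var(Y) = 4·144 = 576

576.0000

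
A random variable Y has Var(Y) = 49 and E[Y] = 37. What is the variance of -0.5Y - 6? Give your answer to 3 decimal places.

Var(-0.5Y - 6) = (-0.5)²·Var(Y) = 0.25·49 = 12.25

12.250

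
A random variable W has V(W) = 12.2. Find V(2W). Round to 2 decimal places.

48.80

V(2W) = (2)²·V(W) = 4·12.2 = 48.8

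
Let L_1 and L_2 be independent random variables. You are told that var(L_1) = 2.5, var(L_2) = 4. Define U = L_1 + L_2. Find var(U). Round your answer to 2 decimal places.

By independence, var(U) = (1)²var(L_1) + (1)²var(L_2)
= (1)²·2.5 + (1)²·4 = 6.5

6.50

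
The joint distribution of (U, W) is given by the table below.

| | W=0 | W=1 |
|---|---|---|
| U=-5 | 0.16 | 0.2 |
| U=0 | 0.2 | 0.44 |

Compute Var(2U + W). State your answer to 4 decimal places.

23.8784

E[U] = -1.8,  E[W] = 0.64,  E[UW] = -1
Var(U) = 9 − (-1.8)² = 5.76;  Var(W) = 0.64 − (0.64)² = 0.2304
cov(U,W) = -1 − (-1.8)(0.64) = 0.152
Var(2U + W) = (2)²·5.76 + (1)²·0.2304 + 2·(2)·(1)·0.152 = 23.8784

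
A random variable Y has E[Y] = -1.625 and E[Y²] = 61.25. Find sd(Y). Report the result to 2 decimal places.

Var(Y) = 61.25 − (-1.625)² = 58.609375
sd(Y) = √58.609375 ≈ 7.66

7.66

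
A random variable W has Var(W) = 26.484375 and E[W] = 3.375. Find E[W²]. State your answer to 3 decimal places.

E[W²] = Var(W) + (E[W])² = 26.484375 + (3.375)² = 37.875

37.875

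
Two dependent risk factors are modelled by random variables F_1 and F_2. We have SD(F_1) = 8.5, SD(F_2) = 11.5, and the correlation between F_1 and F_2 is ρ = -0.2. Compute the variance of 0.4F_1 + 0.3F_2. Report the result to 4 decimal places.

18.7705

var(F_1) = (8.5)² = 72.25;  var(F_2) = (11.5)² = 132.25
cov(F_1,F_2) = ρ·SD(F_1)·SD(F_2) = -0.2·8.5·11.5 = -19.55
var(0.4F_1 + 0.3F_2) = (0.4)²·var(F_1) + (0.3)²·var(F_2) + 2·(0.4)·(0.3)·cov(F_1,F_2)
= 0.16·72.25 + 0.09·132.25 + 0.24·-19.55 = 18.7705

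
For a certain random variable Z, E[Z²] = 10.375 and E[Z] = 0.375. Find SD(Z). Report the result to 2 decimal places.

3.20

Var(Z) = 10.375 − (0.375)² = 10.234375
SD(Z) = √10.234375 ≈ 3.20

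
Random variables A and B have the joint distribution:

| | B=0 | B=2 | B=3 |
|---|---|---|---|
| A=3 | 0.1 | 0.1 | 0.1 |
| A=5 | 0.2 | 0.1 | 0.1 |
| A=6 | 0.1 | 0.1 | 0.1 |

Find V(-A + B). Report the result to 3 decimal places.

E[A] = 4.7,  E[B] = 1.5,  E[AB] = 7
V(A) = 23.5 − (4.7)² = 1.41;  V(B) = 3.9 − (1.5)² = 1.65
cov(A,B) = 7 − (4.7)(1.5) = -0.05
V(-A + B) = (-1)²·1.41 + (1)²·1.65 + 2·(-1)·(1)·-0.05 = 3.16

3.160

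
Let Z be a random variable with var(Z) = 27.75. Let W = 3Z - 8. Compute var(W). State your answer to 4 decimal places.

var(3Z - 8) = (3)²·var(Z) = 9·27.75 = 249.75

249.7500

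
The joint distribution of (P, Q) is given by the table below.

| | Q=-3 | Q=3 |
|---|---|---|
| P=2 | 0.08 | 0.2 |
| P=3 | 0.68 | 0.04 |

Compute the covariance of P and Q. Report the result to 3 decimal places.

E[P] = 2.72,  E[Q] = -1.56
E[PQ] = -5.04
Cov(P,Q) = E[PQ] − E[P]E[Q] = -5.04 − (2.72)(-1.56) = -0.7968

-0.797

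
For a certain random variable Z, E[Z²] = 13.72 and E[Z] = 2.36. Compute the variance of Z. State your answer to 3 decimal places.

Var(Z) = 13.72 − (2.36)² = 8.1504

8.150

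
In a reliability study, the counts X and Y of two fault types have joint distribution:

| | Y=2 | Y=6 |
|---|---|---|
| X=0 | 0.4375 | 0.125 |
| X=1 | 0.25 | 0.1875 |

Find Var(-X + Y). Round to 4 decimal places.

E[X] = 0.4375,  E[Y] = 3.25,  E[XY] = 1.625
Var(X) = 0.4375 − (0.4375)² = 0.24609375;  Var(Y) = 14 − (3.25)² = 3.4375
Cov(X,Y) = 1.625 − (0.4375)(3.25) = 0.203125
Var(-X + Y) = (-1)²·0.24609375 + (1)²·3.4375 + 2·(-1)·(1)·0.203125 = 3.27734375

3.2773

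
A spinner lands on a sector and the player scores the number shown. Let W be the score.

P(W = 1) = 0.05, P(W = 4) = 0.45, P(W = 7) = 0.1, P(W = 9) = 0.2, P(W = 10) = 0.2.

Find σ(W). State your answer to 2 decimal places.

E[W] = (1)(0.05) + (4)(0.45) + (7)(0.1) + (9)(0.2) + (10)(0.2) = 6.35
E[W²] = (1)²(0.05) + (4)²(0.45) + (7)²(0.1) + (9)²(0.2) + (10)²(0.2) = 48.35
Var(W) = E[W²] − (E[W])² = 48.35 − (6.35)² = 8.0275
σ(W) = √8.0275 ≈ 2.83

2.83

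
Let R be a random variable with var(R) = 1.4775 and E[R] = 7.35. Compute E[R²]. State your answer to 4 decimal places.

55.5000

E[R²] = var(R) + (E[R])² = 1.4775 + (7.35)² = 55.5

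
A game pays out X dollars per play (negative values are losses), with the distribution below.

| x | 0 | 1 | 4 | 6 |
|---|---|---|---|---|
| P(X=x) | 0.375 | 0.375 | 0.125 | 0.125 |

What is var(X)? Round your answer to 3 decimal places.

E[X] = (0)(0.375) + (1)(0.375) + (4)(0.125) + (6)(0.125) = 1.625
E[X²] = (0)²(0.375) + (1)²(0.375) + (4)²(0.125) + (6)²(0.125) = 6.875
var(X) = E[X²] − (E[X])² = 6.875 − (1.625)² = 4.234375

4.234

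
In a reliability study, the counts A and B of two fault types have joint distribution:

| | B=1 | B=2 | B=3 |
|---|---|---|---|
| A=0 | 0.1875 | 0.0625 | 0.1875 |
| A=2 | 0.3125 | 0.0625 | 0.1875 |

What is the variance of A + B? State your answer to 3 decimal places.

1.625

E[A] = 1.125,  E[B] = 1.875,  E[AB] = 2
V(A) = 2.25 − (1.125)² = 0.984375;  V(B) = 4.375 − (1.875)² = 0.859375
Cov(A,B) = 2 − (1.125)(1.875) = -0.109375
V(A + B) = (1)²·0.984375 + (1)²·0.859375 + 2·(1)·(1)·-0.109375 = 1.625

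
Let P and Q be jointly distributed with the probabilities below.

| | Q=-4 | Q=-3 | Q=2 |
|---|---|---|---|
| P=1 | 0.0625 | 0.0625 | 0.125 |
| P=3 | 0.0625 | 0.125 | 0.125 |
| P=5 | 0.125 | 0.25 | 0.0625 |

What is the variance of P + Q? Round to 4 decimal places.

E[P] = 3.375,  E[Q] = -1.6875,  E[PQ] = -6.9375
Var(P) = 14 − (3.375)² = 2.609375;  Var(Q) = 9.1875 − (-1.6875)² = 6.33984375
Cov(P,Q) = -6.9375 − (3.375)(-1.6875) = -1.2421875
Var(P + Q) = (1)²·2.609375 + (1)²·6.33984375 + 2·(1)·(1)·-1.2421875 = 6.46484375

6.4648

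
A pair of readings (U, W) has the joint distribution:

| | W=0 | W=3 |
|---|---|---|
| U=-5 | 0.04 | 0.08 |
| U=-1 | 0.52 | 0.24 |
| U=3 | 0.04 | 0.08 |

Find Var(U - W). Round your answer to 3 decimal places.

E[U] = -1,  E[W] = 1.2,  E[UW] = -1.2
Var(U) = 4.84 − (-1)² = 3.84;  Var(W) = 3.6 − (1.2)² = 2.16
cov(U,W) = -1.2 − (-1)(1.2) = 0
Var(U - W) = (1)²·3.84 + (-1)²·2.16 + 2·(1)·(-1)·0 = 6

6.000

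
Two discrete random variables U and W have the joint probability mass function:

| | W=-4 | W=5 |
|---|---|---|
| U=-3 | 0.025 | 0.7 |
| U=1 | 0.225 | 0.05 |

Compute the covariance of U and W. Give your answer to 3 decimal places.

E[U] = -1.9,  E[W] = 2.75
E[UW] = -10.85
cov(U,W) = E[UW] − E[U]E[W] = -10.85 − (-1.9)(2.75) = -5.625

-5.625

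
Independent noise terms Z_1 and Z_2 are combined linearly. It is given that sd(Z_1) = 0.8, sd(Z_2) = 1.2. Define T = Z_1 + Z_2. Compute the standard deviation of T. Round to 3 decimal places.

1.442

V(Z_1) = 0.64, V(Z_2) = 1.44
By independence, V(T) = (1)²V(Z_1) + (1)²V(Z_2)
= (1)²·0.64 + (1)²·1.44 = 2.08
sd(T) = √2.08 ≈ 1.442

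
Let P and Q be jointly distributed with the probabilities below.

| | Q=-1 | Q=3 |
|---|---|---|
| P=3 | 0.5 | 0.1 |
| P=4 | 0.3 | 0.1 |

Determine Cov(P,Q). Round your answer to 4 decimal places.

0.0800

E[P] = 3.4,  E[Q] = -0.2
E[PQ] = -0.6
Cov(P,Q) = E[PQ] − E[P]E[Q] = -0.6 − (3.4)(-0.2) = 0.08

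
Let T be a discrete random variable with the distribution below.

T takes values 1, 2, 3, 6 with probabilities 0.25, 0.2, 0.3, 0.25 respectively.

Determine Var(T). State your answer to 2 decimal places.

3.45

E[T] = (1)(0.25) + (2)(0.2) + (3)(0.3) + (6)(0.25) = 3.05
E[T²] = (1)²(0.25) + (2)²(0.2) + (3)²(0.3) + (6)²(0.25) = 12.75
Var(T) = E[T²] − (E[T])² = 12.75 − (3.05)² = 3.4475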